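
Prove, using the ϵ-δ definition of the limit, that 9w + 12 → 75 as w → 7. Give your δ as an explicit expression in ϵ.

δ = ϵ/9

Let ϵ > 0 be given. We need δ > 0 so that 0 < |w − 7| < δ implies |(9w + 12) − 75| < ϵ.
|(9w + 12) − 75| = |9w - 63| = 9|w − 7|.
So 9|w − 7| < ϵ exactly when |w − 7| < ϵ/9.
Take δ = ϵ/9. If 0 < |w − 7| < δ then |(9w + 12) − 75| = 9|w − 7| < 9·(ϵ/9) = ϵ.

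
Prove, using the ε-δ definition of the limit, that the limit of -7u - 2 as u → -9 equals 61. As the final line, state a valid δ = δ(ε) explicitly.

Fix ε > 0. We need δ > 0 so that 0 < |u + 9| < δ implies |(-7u - 2) − 61| < ε.
|(-7u - 2) − 61| = |-7u - 63| = 7|u + 9|.
Thus it suffices that |u + 9| < ε/7.
Take δ = ε/7. If 0 < |u + 9| < δ then |(-7u - 2) − 61| = 7|u + 9| < 7·(ε/7) = ε.

δ = ε/7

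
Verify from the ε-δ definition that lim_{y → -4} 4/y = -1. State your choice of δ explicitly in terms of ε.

Let ε > 0. We seek δ > 0 such that 0 < |y + 4| < δ implies |4/y + 1| < ε.
|4/y + 1| = 4·|-4 − y|/(4·|y|) = 4|y + 4|/(4|y|).
Restrict δ ≤ 2. Then |y + 4| < 2 gives |y| > 2, so 4|y| > 8.
Then |4/y + 1| < 4|y + 4|/8, which is < ε when |y + 4| < 2ε.
Take δ = min(2, 2ε). Then 0 < |y + 4| < δ gives both |y + 4| < 2 and |y + 4| < 2ε, so |4/y + 1| < ε.

δ = min(2, 2ε)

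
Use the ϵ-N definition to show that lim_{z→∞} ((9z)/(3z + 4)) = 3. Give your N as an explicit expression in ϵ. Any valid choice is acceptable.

N = 4/ϵ

Let ϵ > 0. We seek N > 0 such that z > N implies |(9z)/(3z + 4) − 3| < ϵ.
(9z)/(3z + 4) − 3 = (3(9z) − 9(3z + 4)) / (3(3z + 4)) = -36/(3(3z + 4)).
For z > 0 we have 3z + 4 > 3z, so |(9z)/(3z + 4) − 3| = 36/(3(3z + 4)) < 36/(3·3z) = 4/z.
Thus |(9z)/(3z + 4) − 3| < ϵ whenever z > 4/ϵ.
Take N = 4/ϵ. If z > N then |(9z)/(3z + 4) − 3| < 4/z < ϵ.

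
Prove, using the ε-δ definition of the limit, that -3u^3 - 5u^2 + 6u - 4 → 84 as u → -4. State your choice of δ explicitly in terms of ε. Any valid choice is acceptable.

δ = min(1, ε/132)

Let ε > 0. We want δ > 0 such that 0 < |u + 4| < δ implies |(-3u^3 - 5u^2 + 6u - 4) − 84| < ε.
(-3u^3 - 5u^2 + 6u - 4) − 84 = -3u^3 - 5u^2 + 6u - 88 = (u + 4)(-3u^2 + 7u - 22).
So |(-3u^3 - 5u^2 + 6u - 4) − 84| = |u + 4|·|-3u^2 + 7u - 22|.
Assume first that |u + 4| < 1, so |u| < 5. Then |-3u^2 + 7u - 22| ≤ 3·5^2 + 7·5 + 22 = 132.
Hence |(-3u^3 - 5u^2 + 6u - 4) − 84| ≤ 132|u + 4| < ε provided |u + 4| < ε/132.
Take δ = min(1, ε/132). Then 0 < |u + 4| < δ gives both |u + 4| < 1 and |u + 4| < ε/132, so |(-3u^3 - 5u^2 + 6u - 4) − 84| < ε.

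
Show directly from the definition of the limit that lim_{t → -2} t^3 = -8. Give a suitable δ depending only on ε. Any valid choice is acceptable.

δ = min(1, ε/19)

Let ε > 0 be given. We seek δ > 0 with 0 < |t + 2| < δ ⇒ |t^3 + 8| < ε.
Factor: t^3 + 8 = (t + 2)(t^2 - 2t + 4), so |t^3 + 8| = |t + 2|·|t^2 - 2t + 4|.
Restrict δ ≤ 1. Then |t + 2| < 1 gives |t| < 3, so by the triangle inequality |t^2 - 2t + 4| ≤ 3^2 + 2·3 + 4 = 19.
Hence |t^3 + 8| ≤ 19|t + 2|, which is < ε once |t + 2| < ε/19.
Take δ = min(1, ε/19). If 0 < |t + 2| < δ then both bounds hold and |t^3 + 8| ≤ 19|t + 2| < 19·(ε/19) = ε.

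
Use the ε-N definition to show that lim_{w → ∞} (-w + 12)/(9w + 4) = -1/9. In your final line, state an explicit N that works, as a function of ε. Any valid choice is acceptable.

Suppose ε > 0. We seek N > 0 such that w > N implies |(-w + 12)/(9w + 4) + 1/9| < ε.
(-w + 12)/(9w + 4) + 1/9 = (9(-w + 12) − (-1)(9w + 4)) / (9(9w + 4)) = 112/(9(9w + 4)).
For w > 0 we have 9w + 4 > 9w, so |(-w + 12)/(9w + 4) + 1/9| = 112/(9(9w + 4)) < 112/(9·9w) = (112/81)/w.
Thus |(-w + 12)/(9w + 4) + 1/9| < ε whenever w > (112/81)/ε.
Take N = (112/81)/ε. If w > N then |(-w + 12)/(9w + 4) + 1/9| < (112/81)/w < ε.

N = (112/81)/ε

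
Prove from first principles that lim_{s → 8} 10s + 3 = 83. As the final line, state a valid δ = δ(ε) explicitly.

δ = ε/10

Fix ε > 0. We need δ > 0 so that 0 < |s − 8| < δ implies |(10s + 3) − 83| < ε.
|(10s + 3) − 83| = |10s - 80| = 10|s − 8|.
Thus it suffices that |s − 8| < ε/10.
Choosing δ = ε/10 gives |(10s + 3) − 83| = 10|s − 8| < ε whenever |s − 8| < δ.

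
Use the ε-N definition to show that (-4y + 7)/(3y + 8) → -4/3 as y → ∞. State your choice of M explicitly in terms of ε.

Suppose ε > 0. We seek M > 0 such that y > M implies |(-4y + 7)/(3y + 8) + 4/3| < ε.
(-4y + 7)/(3y + 8) + 4/3 = (3(-4y + 7) − (-4)(3y + 8)) / (3(3y + 8)) = 53/(3(3y + 8)).
For y > 0 we have 3y + 8 > 3y, so |(-4y + 7)/(3y + 8) + 4/3| = 53/(3(3y + 8)) < 53/(3·3y) = (53/9)/y.
Thus |(-4y + 7)/(3y + 8) + 4/3| < ε whenever y > (53/9)/ε.
Take M = (53/9)/ε. If y > M then |(-4y + 7)/(3y + 8) + 4/3| < (53/9)/y < ε.

M = (53/9)/ε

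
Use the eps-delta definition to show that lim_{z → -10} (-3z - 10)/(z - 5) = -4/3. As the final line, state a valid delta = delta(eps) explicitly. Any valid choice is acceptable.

Let eps > 0. We want delta > 0 with 0 < |z + 10| < delta ⇒ |(-3z - 10)/(z - 5) + 4/3| < eps.
Combining over a common denominator, (-3z - 10)/(z - 5) + 4/3 = [(-3z - 10)·(-15) − 20·(z - 5)] / [(-15)·(z - 5)] = 25(z + 10) / ((-15)(z - 5)).
So |(-3z - 10)/(z - 5) + 4/3| = 25|z + 10| / (15·|z − 5|).
Require delta ≤ 15/2, so |z − 5| ≥ |-15| − |z + 10| > 15 − 15/2 = 15/2.
Hence |(-3z - 10)/(z - 5) + 4/3| < 25|z + 10|/(15·(15/2)) = (2/9)|z + 10|, which is < eps once |z + 10| < (9/2)eps.
Take delta = min(15/2, (9/2)eps). Then 0 < |z + 10| < delta forces both bounds, so |(-3z - 10)/(z - 5) + 4/3| < eps.

delta = min(15/2, (9/2)eps)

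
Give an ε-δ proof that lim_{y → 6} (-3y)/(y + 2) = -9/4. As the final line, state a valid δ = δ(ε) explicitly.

Let ε > 0. We want δ > 0 with 0 < |y − 6| < δ ⇒ |(-3y)/(y + 2) + 9/4| < ε.
Combining over a common denominator, (-3y)/(y + 2) + 9/4 = [(-3y)·8 − (-18)·(y + 2)] / [8·(y + 2)] = -6(y − 6) / (8(y + 2)).
So |(-3y)/(y + 2) + 9/4| = 6|y − 6| / (8·|y + 2|).
Require δ ≤ 4, so |y + 2| ≥ |8| − |y − 6| > 8 − 4 = 4.
Hence |(-3y)/(y + 2) + 9/4| < 6|y − 6|/(8·4) = (3/16)|y − 6|, which is < ε once |y − 6| < (16/3)ε.
Take δ = min(4, (16/3)ε). Then 0 < |y − 6| < δ forces both bounds, so |(-3y)/(y + 2) + 9/4| < ε.

δ = min(4, (16/3)ε)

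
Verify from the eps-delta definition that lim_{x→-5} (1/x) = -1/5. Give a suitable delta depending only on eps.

Suppose eps > 0. We seek delta > 0 such that 0 < |x + 5| < delta implies |1/x + 1/5| < eps.
|1/x + 1/5| = |-5 − x|/(5·|x|) = |x + 5|/(5|x|).
Restrict delta ≤ 5/2. Then |x + 5| < 5/2 gives |x| > 5/2, so 5|x| > 25/2.
Then |1/x + 1/5| < |x + 5|/(25/2), which is < eps when |x + 5| < (25/2)eps.
Take delta = min(5/2, (25/2)eps). Then 0 < |x + 5| < delta gives both |x + 5| < 5/2 and |x + 5| < (25/2)eps, so |1/x + 1/5| < eps.

delta = min(5/2, (25/2)eps)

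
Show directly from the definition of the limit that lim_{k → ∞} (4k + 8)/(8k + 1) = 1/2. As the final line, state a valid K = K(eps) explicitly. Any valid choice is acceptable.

Fix eps > 0. For k ≥ 1, |(4k + 8)/(8k + 1) − (1/2)| = |60|/(8(8k + 1)) = 60/(8(8k + 1)).
Since 8k + 1 ≥ 8k for k ≥ 1, this is ≤ 60/(8·8k) = (15/16)/k.
So |(4k + 8)/(8k + 1) − (1/2)| < eps whenever k > (15/16)/eps.
Take K = (15/16)/eps. If k > K then |(4k + 8)/(8k + 1) − (1/2)| ≤ (15/16)/k < eps.

K = (15/16)/eps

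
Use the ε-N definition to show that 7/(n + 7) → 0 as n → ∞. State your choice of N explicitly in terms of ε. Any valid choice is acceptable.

N = 7/ε

Suppose ε > 0. For n ≥ 1, |7/(n + 7) − 0| = 7/(n + 7) ≤ 7/n.
We need 7/n < ε, i.e. n > 7/ε.
Take N = 7/ε. If n > N then |7/(n + 7)| ≤ 7/n < ε.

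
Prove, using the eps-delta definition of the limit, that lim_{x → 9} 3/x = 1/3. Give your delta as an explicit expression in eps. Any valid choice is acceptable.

delta = min(9/2, (27/2)eps)

Let eps > 0 be given. We seek delta > 0 such that 0 < |x − 9| < delta implies |3/x − (1/3)| < eps.
|3/x − (1/3)| = 3·|9 − x|/(9·|x|) = 3|x − 9|/(9|x|).
Restrict delta ≤ 9/2. Then |x − 9| < 9/2 gives |x| > 9/2, so 9|x| > 81/2.
Then |3/x − (1/3)| < 3|x − 9|/(81/2), which is < eps when |x − 9| < (27/2)eps.
Take delta = min(9/2, (27/2)eps). Then 0 < |x − 9| < delta gives both |x − 9| < 9/2 and |x − 9| < (27/2)eps, so |3/x − (1/3)| < eps.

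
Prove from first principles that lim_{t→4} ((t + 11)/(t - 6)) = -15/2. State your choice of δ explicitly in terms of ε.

Suppose ε > 0. We want δ > 0 with 0 < |t − 4| < δ ⇒ |(t + 11)/(t - 6) + 15/2| < ε.
Combining over a common denominator, (t + 11)/(t - 6) + 15/2 = [(t + 11)·(-2) − 15·(t - 6)] / [(-2)·(t - 6)] = -17(t − 4) / ((-2)(t - 6)).
So |(t + 11)/(t - 6) + 15/2| = 17|t − 4| / (2·|t − 6|).
Restrict δ ≤ 1. Then |t − 4| < 1 gives |t − 6| = |(t − 4) + (-2)| ≥ 2 − 1 = 1.
Hence |(t + 11)/(t - 6) + 15/2| < 17|t − 4|/(2·1) = (17/2)|t − 4|, which is < ε once |t − 4| < (2/17)ε.
Take δ = min(1, (2/17)ε). Then 0 < |t − 4| < δ forces both bounds, so |(t + 11)/(t - 6) + 15/2| < ε.

δ = min(1, (2/17)ε)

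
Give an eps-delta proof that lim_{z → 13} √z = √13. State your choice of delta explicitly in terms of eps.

Suppose eps > 0. We want delta > 0 such that 0 < |z − 13| < delta implies |√z − √13| < eps.
Rationalise: √z − √13 = (z − 13)/(√z + √13), so |√z − √13| = |z − 13|/(√z + √13).
Restrict delta ≤ 13 so that |z − 13| < 13 forces z > 0, and then √z + √13 > √13.
Hence |√z − √13| < |z − 13|/√13, which is < eps once |z − 13| < √13·eps.
Take delta = min(13, √13·eps). If 0 < |z − 13| < delta then z > 0 and |√z − √13| < |z − 13|/√13 < eps.

delta = min(13, √13·eps)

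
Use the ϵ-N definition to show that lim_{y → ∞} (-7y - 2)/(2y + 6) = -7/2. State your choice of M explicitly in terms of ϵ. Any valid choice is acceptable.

M = (19/2)/ϵ

Suppose ϵ > 0. We seek M > 0 such that y > M implies |(-7y - 2)/(2y + 6) + 7/2| < ϵ.
(-7y - 2)/(2y + 6) + 7/2 = (2(-7y - 2) − (-7)(2y + 6)) / (2(2y + 6)) = 38/(2(2y + 6)).
For y > 0 we have 2y + 6 > 2y, so |(-7y - 2)/(2y + 6) + 7/2| = 38/(2(2y + 6)) < 38/(2·2y) = (19/2)/y.
Thus |(-7y - 2)/(2y + 6) + 7/2| < ϵ whenever y > (19/2)/ϵ.
Take M = (19/2)/ϵ. If y > M then |(-7y - 2)/(2y + 6) + 7/2| < (19/2)/y < ϵ.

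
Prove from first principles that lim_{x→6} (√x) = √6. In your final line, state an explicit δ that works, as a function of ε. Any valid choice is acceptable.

δ = min(6, √6·ε)

Suppose ε > 0. We want δ > 0 such that 0 < |x − 6| < δ implies |√x − √6| < ε.
Multiplying by the conjugate, |√x − √6| = |x − 6|/(√x + √6).
Restrict δ ≤ 6 so that |x − 6| < 6 forces x > 0, and then √x + √6 > √6.
Hence |√x − √6| < |x − 6|/√6, which is < ε once |x − 6| < √6·ε.
Take δ = min(6, √6·ε). If 0 < |x − 6| < δ then x > 0 and |√x − √6| < |x − 6|/√6 < ε.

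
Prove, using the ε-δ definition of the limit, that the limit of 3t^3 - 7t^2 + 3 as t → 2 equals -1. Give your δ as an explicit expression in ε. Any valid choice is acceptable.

Fix ε > 0. We want δ > 0 such that 0 < |t − 2| < δ implies |(3t^3 - 7t^2 + 3) + 1| < ε.
(3t^3 - 7t^2 + 3) + 1 = 3t^3 - 7t^2 + 4 = (t − 2)(3t^2 - t - 2).
So |(3t^3 - 7t^2 + 3) + 1| = |t − 2|·|3t^2 - t - 2|.
Assume first that |t − 2| < 1, so |t| < 3. Then |3t^2 - t - 2| ≤ 3·3^2 + 3 + 2 = 32.
Hence |(3t^3 - 7t^2 + 3) + 1| ≤ 32|t − 2| < ε provided |t − 2| < ε/32.
Take δ = min(1, ε/32). Then 0 < |t − 2| < δ gives both |t − 2| < 1 and |t − 2| < ε/32, so |(3t^3 - 7t^2 + 3) + 1| < ε.

δ = min(1, ε/32)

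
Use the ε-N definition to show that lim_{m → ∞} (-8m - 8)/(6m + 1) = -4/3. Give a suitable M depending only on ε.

Fix ε > 0. For m ≥ 1, |(-8m - 8)/(6m + 1) + 4/3| = |-40|/(6(6m + 1)) = 40/(6(6m + 1)).
Since 6m + 1 ≥ 6m for m ≥ 1, this is ≤ 40/(6·6m) = (10/9)/m.
So |(-8m - 8)/(6m + 1) + 4/3| < ε whenever m > (10/9)/ε.
Take M = (10/9)/ε. If m > M then |(-8m - 8)/(6m + 1) + 4/3| ≤ (10/9)/m < ε.

M = (10/9)/ε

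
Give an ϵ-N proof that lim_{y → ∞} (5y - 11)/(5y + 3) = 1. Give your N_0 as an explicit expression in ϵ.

N_0 = (14/5)/ϵ

Suppose ϵ > 0. We seek N_0 > 0 such that y > N_0 implies |(5y - 11)/(5y + 3) − 1| < ϵ.
(5y - 11)/(5y + 3) − 1 = (5(5y - 11) − 5(5y + 3)) / (5(5y + 3)) = -70/(5(5y + 3)).
For y > 0 we have 5y + 3 > 5y, so |(5y - 11)/(5y + 3) − 1| = 70/(5(5y + 3)) < 70/(5·5y) = (14/5)/y.
Thus |(5y - 11)/(5y + 3) − 1| < ϵ whenever y > (14/5)/ϵ.
Take N_0 = (14/5)/ϵ. If y > N_0 then |(5y - 11)/(5y + 3) − 1| < (14/5)/y < ϵ.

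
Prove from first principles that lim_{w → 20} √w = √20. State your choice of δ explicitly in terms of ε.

δ = min(20, √20·ε)

Fix ε > 0. We want δ > 0 such that 0 < |w − 20| < δ implies |√w − √20| < ε.
Multiplying by the conjugate, |√w − √20| = |w − 20|/(√w + √20).
Restrict δ ≤ 20 so that |w − 20| < 20 forces w > 0, and then √w + √20 > √20.
Hence |√w − √20| < |w − 20|/√20, which is < ε once |w − 20| < √20·ε.
Take δ = min(20, √20·ε). If 0 < |w − 20| < δ then w > 0 and |√w − √20| < |w − 20|/√20 < ε.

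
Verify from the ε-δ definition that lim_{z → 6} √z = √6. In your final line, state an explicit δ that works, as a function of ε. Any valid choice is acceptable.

δ = min(6, √6·ε)

Suppose ε > 0. We want δ > 0 such that 0 < |z − 6| < δ implies |√z − √6| < ε.
Multiplying by the conjugate, |√z − √6| = |z − 6|/(√z + √6).
Restrict δ ≤ 6 so that |z − 6| < 6 forces z > 0, and then √z + √6 > √6.
Hence |√z − √6| < |z − 6|/√6, which is < ε once |z − 6| < √6·ε.
Take δ = min(6, √6·ε). If 0 < |z − 6| < δ then z > 0 and |√z − √6| < |z − 6|/√6 < ε.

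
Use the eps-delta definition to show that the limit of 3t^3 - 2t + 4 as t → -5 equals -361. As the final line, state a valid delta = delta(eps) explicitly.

Suppose eps > 0. We want delta > 0 such that 0 < |t + 5| < delta implies |(3t^3 - 2t + 4) + 361| < eps.
(3t^3 - 2t + 4) + 361 = 3t^3 - 2t + 365 = (t + 5)(3t^2 - 15t + 73).
So |(3t^3 - 2t + 4) + 361| = |t + 5|·|3t^2 - 15t + 73|.
Assume first that |t + 5| < 1, so |t| < 6. Then |3t^2 - 15t + 73| ≤ 3·6^2 + 15·6 + 73 = 271.
Hence |(3t^3 - 2t + 4) + 361| ≤ 271|t + 5| < eps provided |t + 5| < eps/271.
Choosing delta = min(1, eps/271) ensures both conditions, hence |(3t^3 - 2t + 4) + 361| < eps.

delta = min(1, eps/271)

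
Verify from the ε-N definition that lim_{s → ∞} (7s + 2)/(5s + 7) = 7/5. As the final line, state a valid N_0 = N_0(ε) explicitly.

N_0 = (39/25)/ε

Suppose ε > 0. We seek N_0 > 0 such that s > N_0 implies |(7s + 2)/(5s + 7) − (7/5)| < ε.
(7s + 2)/(5s + 7) − (7/5) = (5(7s + 2) − 7(5s + 7)) / (5(5s + 7)) = -39/(5(5s + 7)).
For s > 0 we have 5s + 7 > 5s, so |(7s + 2)/(5s + 7) − (7/5)| = 39/(5(5s + 7)) < 39/(5·5s) = (39/25)/s.
Thus |(7s + 2)/(5s + 7) − (7/5)| < ε whenever s > (39/25)/ε.
Take N_0 = (39/25)/ε. If s > N_0 then |(7s + 2)/(5s + 7) − (7/5)| < (39/25)/s < ε.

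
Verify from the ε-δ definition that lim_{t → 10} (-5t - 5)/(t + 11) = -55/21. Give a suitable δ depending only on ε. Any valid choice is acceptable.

Let ε > 0. We want δ > 0 with 0 < |t − 10| < δ ⇒ |(-5t - 5)/(t + 11) + 55/21| < ε.
Combining over a common denominator, (-5t - 5)/(t + 11) + 55/21 = [(-5t - 5)·21 − (-55)·(t + 11)] / [21·(t + 11)] = -50(t − 10) / (21(t + 11)).
So |(-5t - 5)/(t + 11) + 55/21| = 50|t − 10| / (21·|t + 11|).
Restrict δ ≤ 21/2. Then |t − 10| < 21/2 gives |t + 11| = |(t − 10) + 21| ≥ 21 − 21/2 = 21/2.
Hence |(-5t - 5)/(t + 11) + 55/21| < 50|t − 10|/(21·(21/2)) = (100/441)|t − 10|, which is < ε once |t − 10| < (441/100)ε.
Take δ = min(21/2, (441/100)ε). Then 0 < |t − 10| < δ forces both bounds, so |(-5t - 5)/(t + 11) + 55/21| < ε.

δ = min(21/2, (441/100)ε)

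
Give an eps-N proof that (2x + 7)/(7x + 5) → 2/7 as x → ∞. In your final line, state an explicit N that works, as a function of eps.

N = (39/49)/eps

Suppose eps > 0. We seek N > 0 such that x > N implies |(2x + 7)/(7x + 5) − (2/7)| < eps.
(2x + 7)/(7x + 5) − (2/7) = (7(2x + 7) − 2(7x + 5)) / (7(7x + 5)) = 39/(7(7x + 5)).
For x > 0 we have 7x + 5 > 7x, so |(2x + 7)/(7x + 5) − (2/7)| = 39/(7(7x + 5)) < 39/(7·7x) = (39/49)/x.
Thus |(2x + 7)/(7x + 5) − (2/7)| < eps whenever x > (39/49)/eps.
Take N = (39/49)/eps. If x > N then |(2x + 7)/(7x + 5) − (2/7)| < (39/49)/x < eps.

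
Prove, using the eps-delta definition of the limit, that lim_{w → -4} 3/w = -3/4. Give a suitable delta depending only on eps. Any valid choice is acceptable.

delta = min(2, (8/3)eps)

Fix eps > 0. We seek delta > 0 such that 0 < |w + 4| < delta implies |3/w + 3/4| < eps.
|3/w + 3/4| = 3·|-4 − w|/(4·|w|) = 3|w + 4|/(4|w|).
Restrict delta ≤ 2. Then |w + 4| < 2 gives |w| > 2, so 4|w| > 8.
Then |3/w + 3/4| < 3|w + 4|/8, which is < eps when |w + 4| < (8/3)eps.
Take delta = min(2, (8/3)eps). Then 0 < |w + 4| < delta gives both |w + 4| < 2 and |w + 4| < (8/3)eps, so |3/w + 3/4| < eps.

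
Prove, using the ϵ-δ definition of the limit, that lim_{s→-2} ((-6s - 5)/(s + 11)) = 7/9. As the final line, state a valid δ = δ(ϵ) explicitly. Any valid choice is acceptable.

δ = min(9/2, (81/122)ϵ)

Let ϵ > 0. We want δ > 0 with 0 < |s + 2| < δ ⇒ |(-6s - 5)/(s + 11) − (7/9)| < ϵ.
Combining over a common denominator, (-6s - 5)/(s + 11) − (7/9) = [(-6s - 5)·9 − 7·(s + 11)] / [9·(s + 11)] = -61(s + 2) / (9(s + 11)).
So |(-6s - 5)/(s + 11) − (7/9)| = 61|s + 2| / (9·|s + 11|).
Require δ ≤ 9/2, so |s + 11| ≥ |9| − |s + 2| > 9 − 9/2 = 9/2.
Hence |(-6s - 5)/(s + 11) − (7/9)| < 61|s + 2|/(9·(9/2)) = (122/81)|s + 2|, which is < ϵ once |s + 2| < (81/122)ϵ.
Take δ = min(9/2, (81/122)ϵ). Then 0 < |s + 2| < δ forces both bounds, so |(-6s - 5)/(s + 11) − (7/9)| < ϵ.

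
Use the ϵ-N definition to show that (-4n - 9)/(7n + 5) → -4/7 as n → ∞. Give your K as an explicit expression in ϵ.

K = (43/49)/ϵ

Fix ϵ > 0. For n ≥ 1, |(-4n - 9)/(7n + 5) + 4/7| = |-43|/(7(7n + 5)) = 43/(7(7n + 5)).
Since 7n + 5 ≥ 7n for n ≥ 1, this is ≤ 43/(7·7n) = (43/49)/n.
So |(-4n - 9)/(7n + 5) + 4/7| < ϵ whenever n > (43/49)/ϵ.
Take K = (43/49)/ϵ. If n > K then |(-4n - 9)/(7n + 5) + 4/7| ≤ (43/49)/n < ϵ.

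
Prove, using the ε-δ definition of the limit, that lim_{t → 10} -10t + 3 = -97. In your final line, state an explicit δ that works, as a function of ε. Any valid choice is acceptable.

Let ε > 0. We need δ > 0 so that 0 < |t − 10| < δ implies |(-10t + 3) + 97| < ε.
|(-10t + 3) + 97| = |-10t + 100| = 10|t − 10|.
So 10|t − 10| < ε exactly when |t − 10| < ε/10.
Take δ = ε/10. If 0 < |t − 10| < δ then |(-10t + 3) + 97| = 10|t − 10| < 10·(ε/10) = ε.

δ = ε/10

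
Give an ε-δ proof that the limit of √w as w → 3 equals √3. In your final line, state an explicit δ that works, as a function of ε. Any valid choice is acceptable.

δ = min(3, √3·ε)

Suppose ε > 0. We want δ > 0 such that 0 < |w − 3| < δ implies |√w − √3| < ε.
Multiplying by the conjugate, |√w − √3| = |w − 3|/(√w + √3).
Restrict δ ≤ 3 so that |w − 3| < 3 forces w > 0, and then √w + √3 > √3.
Hence |√w − √3| < |w − 3|/√3, which is < ε once |w − 3| < √3·ε.
Take δ = min(3, √3·ε). If 0 < |w − 3| < δ then w > 0 and |√w − √3| < |w − 3|/√3 < ε.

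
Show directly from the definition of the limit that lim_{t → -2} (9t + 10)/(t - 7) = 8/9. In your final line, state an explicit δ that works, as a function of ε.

Fix ε > 0. We want δ > 0 with 0 < |t + 2| < δ ⇒ |(9t + 10)/(t - 7) − (8/9)| < ε.
Combining over a common denominator, (9t + 10)/(t - 7) − (8/9) = [(9t + 10)·(-9) − (-8)·(t - 7)] / [(-9)·(t - 7)] = -73(t + 2) / ((-9)(t - 7)).
So |(9t + 10)/(t - 7) − (8/9)| = 73|t + 2| / (9·|t − 7|).
Require δ ≤ 9/2, so |t − 7| ≥ |-9| − |t + 2| > 9 − 9/2 = 9/2.
Hence |(9t + 10)/(t - 7) − (8/9)| < 73|t + 2|/(9·(9/2)) = (146/81)|t + 2|, which is < ε once |t + 2| < (81/146)ε.
Take δ = min(9/2, (81/146)ε). Then 0 < |t + 2| < δ forces both bounds, so |(9t + 10)/(t - 7) − (8/9)| < ε.

δ = min(9/2, (81/146)ε)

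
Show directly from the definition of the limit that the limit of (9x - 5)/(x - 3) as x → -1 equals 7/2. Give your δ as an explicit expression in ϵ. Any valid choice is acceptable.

δ = min(2, (4/11)ϵ)

Suppose ϵ > 0. We want δ > 0 with 0 < |x + 1| < δ ⇒ |(9x - 5)/(x - 3) − (7/2)| < ϵ.
Combining over a common denominator, (9x - 5)/(x - 3) − (7/2) = [(9x - 5)·(-4) − (-14)·(x - 3)] / [(-4)·(x - 3)] = -22(x + 1) / ((-4)(x - 3)).
So |(9x - 5)/(x - 3) − (7/2)| = 22|x + 1| / (4·|x − 3|).
Restrict δ ≤ 2. Then |x + 1| < 2 gives |x − 3| = |(x + 1) + (-4)| ≥ 4 − 2 = 2.
Hence |(9x - 5)/(x - 3) − (7/2)| < 22|x + 1|/(4·2) = (11/4)|x + 1|, which is < ϵ once |x + 1| < (4/11)ϵ.
Take δ = min(2, (4/11)ϵ). Then 0 < |x + 1| < δ forces both bounds, so |(9x - 5)/(x - 3) − (7/2)| < ϵ.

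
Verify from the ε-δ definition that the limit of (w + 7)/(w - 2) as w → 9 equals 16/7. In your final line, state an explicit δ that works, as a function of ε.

Fix ε > 0. We want δ > 0 with 0 < |w − 9| < δ ⇒ |(w + 7)/(w - 2) − (16/7)| < ε.
Combining over a common denominator, (w + 7)/(w - 2) − (16/7) = [(w + 7)·7 − 16·(w - 2)] / [7·(w - 2)] = -9(w − 9) / (7(w - 2)).
So |(w + 7)/(w - 2) − (16/7)| = 9|w − 9| / (7·|w − 2|).
Require δ ≤ 7/2, so |w − 2| ≥ |7| − |w − 9| > 7 − 7/2 = 7/2.
Hence |(w + 7)/(w - 2) − (16/7)| < 9|w − 9|/(7·(7/2)) = (18/49)|w − 9|, which is < ε once |w − 9| < (49/18)ε.
Take δ = min(7/2, (49/18)ε). Then 0 < |w − 9| < δ forces both bounds, so |(w + 7)/(w - 2) − (16/7)| < ε.

δ = min(7/2, (49/18)ε)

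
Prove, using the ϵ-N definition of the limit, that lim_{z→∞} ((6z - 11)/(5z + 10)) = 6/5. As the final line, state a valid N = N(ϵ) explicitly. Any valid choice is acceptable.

N = (23/5)/ϵ

Let ϵ > 0 be given. We seek N > 0 such that z > N implies |(6z - 11)/(5z + 10) − (6/5)| < ϵ.
(6z - 11)/(5z + 10) − (6/5) = (5(6z - 11) − 6(5z + 10)) / (5(5z + 10)) = -115/(5(5z + 10)).
For z > 0 we have 5z + 10 > 5z, so |(6z - 11)/(5z + 10) − (6/5)| = 115/(5(5z + 10)) < 115/(5·5z) = (23/5)/z.
Thus |(6z - 11)/(5z + 10) − (6/5)| < ϵ whenever z > (23/5)/ϵ.
Take N = (23/5)/ϵ. If z > N then |(6z - 11)/(5z + 10) − (6/5)| < (23/5)/z < ϵ.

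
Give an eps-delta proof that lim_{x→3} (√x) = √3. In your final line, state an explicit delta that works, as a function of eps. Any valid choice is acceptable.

delta = min(3, √3·eps)

Fix eps > 0. We want delta > 0 such that 0 < |x − 3| < delta implies |√x − √3| < eps.
Multiplying by the conjugate, |√x − √3| = |x − 3|/(√x + √3).
Restrict delta ≤ 3 so that |x − 3| < 3 forces x > 0, and then √x + √3 > √3.
Hence |√x − √3| < |x − 3|/√3, which is < eps once |x − 3| < √3·eps.
Take delta = min(3, √3·eps). If 0 < |x − 3| < delta then x > 0 and |√x − √3| < |x − 3|/√3 < eps.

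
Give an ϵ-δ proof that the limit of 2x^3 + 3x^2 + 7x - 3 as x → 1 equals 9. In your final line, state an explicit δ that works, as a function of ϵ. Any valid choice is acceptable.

Suppose ϵ > 0. We want δ > 0 such that 0 < |x − 1| < δ implies |(2x^3 + 3x^2 + 7x - 3) − 9| < ϵ.
(2x^3 + 3x^2 + 7x - 3) − 9 = 2x^3 + 3x^2 + 7x - 12 = (x − 1)(2x^2 + 5x + 12).
So |(2x^3 + 3x^2 + 7x - 3) − 9| = |x − 1|·|2x^2 + 5x + 12|.
Assume first that |x − 1| < 1, so |x| < 2. Then |2x^2 + 5x + 12| ≤ 2·2^2 + 5·2 + 12 = 30.
Hence |(2x^3 + 3x^2 + 7x - 3) − 9| ≤ 30|x − 1| < ϵ provided |x − 1| < ϵ/30.
Take δ = min(1, ϵ/30). Then 0 < |x − 1| < δ gives both |x − 1| < 1 and |x − 1| < ϵ/30, so |(2x^3 + 3x^2 + 7x - 3) − 9| < ϵ.

δ = min(1, ϵ/30)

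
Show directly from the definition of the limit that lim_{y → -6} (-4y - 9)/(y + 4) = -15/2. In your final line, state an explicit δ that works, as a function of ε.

δ = min(1, (2/7)ε)

Let ε > 0. We want δ > 0 with 0 < |y + 6| < δ ⇒ |(-4y - 9)/(y + 4) + 15/2| < ε.
Combining over a common denominator, (-4y - 9)/(y + 4) + 15/2 = [(-4y - 9)·(-2) − 15·(y + 4)] / [(-2)·(y + 4)] = -7(y + 6) / ((-2)(y + 4)).
So |(-4y - 9)/(y + 4) + 15/2| = 7|y + 6| / (2·|y + 4|).
Require δ ≤ 1, so |y + 4| ≥ |-2| − |y + 6| > 2 − 1 = 1.
Hence |(-4y - 9)/(y + 4) + 15/2| < 7|y + 6|/(2·1) = (7/2)|y + 6|, which is < ε once |y + 6| < (2/7)ε.
Take δ = min(1, (2/7)ε). Then 0 < |y + 6| < δ forces both bounds, so |(-4y - 9)/(y + 4) + 15/2| < ε.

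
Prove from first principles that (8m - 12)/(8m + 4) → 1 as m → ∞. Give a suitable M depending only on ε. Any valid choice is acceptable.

Suppose ε > 0. For m ≥ 1, |(8m - 12)/(8m + 4) − 1| = |-128|/(8(8m + 4)) = 128/(8(8m + 4)).
Since 8m + 4 ≥ 8m for m ≥ 1, this is ≤ 128/(8·8m) = 2/m.
So |(8m - 12)/(8m + 4) − 1| < ε whenever m > 2/ε.
Take M = 2/ε. If m > M then |(8m - 12)/(8m + 4) − 1| ≤ 2/m < ε.

M = 2/ε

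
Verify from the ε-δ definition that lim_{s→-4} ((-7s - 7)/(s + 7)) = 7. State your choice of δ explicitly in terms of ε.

δ = min(3/2, (3/28)ε)

Let ε > 0 be given. We want δ > 0 with 0 < |s + 4| < δ ⇒ |(-7s - 7)/(s + 7) − 7| < ε.
Combining over a common denominator, (-7s - 7)/(s + 7) − 7 = [(-7s - 7)·3 − 21·(s + 7)] / [3·(s + 7)] = -42(s + 4) / (3(s + 7)).
So |(-7s - 7)/(s + 7) − 7| = 42|s + 4| / (3·|s + 7|).
Restrict δ ≤ 3/2. Then |s + 4| < 3/2 gives |s + 7| = |(s + 4) + 3| ≥ 3 − 3/2 = 3/2.
Hence |(-7s - 7)/(s + 7) − 7| < 42|s + 4|/(3·(3/2)) = (28/3)|s + 4|, which is < ε once |s + 4| < (3/28)ε.
Take δ = min(3/2, (3/28)ε). Then 0 < |s + 4| < δ forces both bounds, so |(-7s - 7)/(s + 7) − 7| < ε.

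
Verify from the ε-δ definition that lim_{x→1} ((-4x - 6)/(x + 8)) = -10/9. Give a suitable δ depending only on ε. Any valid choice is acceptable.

Suppose ε > 0. We want δ > 0 with 0 < |x − 1| < δ ⇒ |(-4x - 6)/(x + 8) + 10/9| < ε.
Combining over a common denominator, (-4x - 6)/(x + 8) + 10/9 = [(-4x - 6)·9 − (-10)·(x + 8)] / [9·(x + 8)] = -26(x − 1) / (9(x + 8)).
So |(-4x - 6)/(x + 8) + 10/9| = 26|x − 1| / (9·|x + 8|).
Require δ ≤ 9/2, so |x + 8| ≥ |9| − |x − 1| > 9 − 9/2 = 9/2.
Hence |(-4x - 6)/(x + 8) + 10/9| < 26|x − 1|/(9·(9/2)) = (52/81)|x − 1|, which is < ε once |x − 1| < (81/52)ε.
Take δ = min(9/2, (81/52)ε). Then 0 < |x − 1| < δ forces both bounds, so |(-4x - 6)/(x + 8) + 10/9| < ε.

δ = min(9/2, (81/52)ε)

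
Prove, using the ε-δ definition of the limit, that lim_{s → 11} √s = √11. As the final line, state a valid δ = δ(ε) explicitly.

δ = min(11, √11·ε)

Fix ε > 0. We want δ > 0 such that 0 < |s − 11| < δ implies |√s − √11| < ε.
Multiplying by the conjugate, |√s − √11| = |s − 11|/(√s + √11).
Restrict δ ≤ 11 so that |s − 11| < 11 forces s > 0, and then √s + √11 > √11.
Hence |√s − √11| < |s − 11|/√11, which is < ε once |s − 11| < √11·ε.
Take δ = min(11, √11·ε). If 0 < |s − 11| < δ then s > 0 and |√s − √11| < |s − 11|/√11 < ε.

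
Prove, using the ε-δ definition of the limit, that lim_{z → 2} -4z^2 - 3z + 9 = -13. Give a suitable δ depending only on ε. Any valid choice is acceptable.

δ = min(2, ε/27)

Let ε > 0. We want δ > 0 such that 0 < |z − 2| < δ implies |(-4z^2 - 3z + 9) + 13| < ε.
(-4z^2 - 3z + 9) + 13 = -4z^2 - 3z + 22 = (z − 2)(-4z - 11).
So |(-4z^2 - 3z + 9) + 13| = |z − 2|·|-4z - 11|.
Require δ ≤ 2. Then |z − 2| < 2 gives |z| < 4, and by the triangle inequality |-4z - 11| ≤ 4·4 + 11 = 27.
Hence |(-4z^2 - 3z + 9) + 13| ≤ 27|z − 2| < ε provided |z − 2| < ε/27.
Choosing δ = min(2, ε/27) ensures both conditions, hence |(-4z^2 - 3z + 9) + 13| < ε.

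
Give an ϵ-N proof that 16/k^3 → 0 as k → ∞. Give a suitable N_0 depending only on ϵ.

Fix ϵ > 0. For k ≥ 1, |16/k^3 − 0| = 16/k^3.
16/k^3 < ϵ ⇔ k^3 > 16/ϵ ⇔ k > (16/ϵ)^{1/3}.
Take N_0 = (16/ϵ)^{1/3}. Then k > N_0 implies 16/k^3 < ϵ.

N_0 = (16/ϵ)^{1/3}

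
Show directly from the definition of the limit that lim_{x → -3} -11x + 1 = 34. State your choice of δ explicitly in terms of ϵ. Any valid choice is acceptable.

Fix ϵ > 0. We need δ > 0 so that 0 < |x + 3| < δ implies |(-11x + 1) − 34| < ϵ.
Since (-11x + 1) − 34 = -11(x + 3), we have |(-11x + 1) − 34| = 11|x + 3|.
So 11|x + 3| < ϵ exactly when |x + 3| < ϵ/11.
Take δ = ϵ/11. If 0 < |x + 3| < δ then |(-11x + 1) − 34| = 11|x + 3| < 11·(ϵ/11) = ϵ.

δ = ϵ/11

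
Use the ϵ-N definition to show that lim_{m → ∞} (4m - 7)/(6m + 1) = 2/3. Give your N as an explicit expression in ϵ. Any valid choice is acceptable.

N = (23/18)/ϵ

Fix ϵ > 0. For m ≥ 1, |(4m - 7)/(6m + 1) − (2/3)| = |-46|/(6(6m + 1)) = 46/(6(6m + 1)).
Since 6m + 1 ≥ 6m for m ≥ 1, this is ≤ 46/(6·6m) = (23/18)/m.
So |(4m - 7)/(6m + 1) − (2/3)| < ϵ whenever m > (23/18)/ϵ.
Take N = (23/18)/ϵ. If m > N then |(4m - 7)/(6m + 1) − (2/3)| ≤ (23/18)/m < ϵ.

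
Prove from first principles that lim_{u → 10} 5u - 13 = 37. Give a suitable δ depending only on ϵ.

Let ϵ > 0 be given. We need δ > 0 so that 0 < |u − 10| < δ implies |(5u - 13) − 37| < ϵ.
|(5u - 13) − 37| = |5u - 50| = 5|u − 10|.
Thus it suffices that |u − 10| < ϵ/5.
Choosing δ = ϵ/5 gives |(5u - 13) − 37| = 5|u − 10| < ϵ whenever |u − 10| < δ.

δ = ϵ/5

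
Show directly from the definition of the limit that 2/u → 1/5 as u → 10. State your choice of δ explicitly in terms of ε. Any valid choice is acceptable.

δ = min(5, 25ε)

Let ε > 0 be given. We seek δ > 0 such that 0 < |u − 10| < δ implies |2/u − (1/5)| < ε.
|2/u − (1/5)| = 2·|10 − u|/(10·|u|) = 2|u − 10|/(10|u|).
Restrict δ ≤ 5. Then |u − 10| < 5 gives |u| > 5, so 10|u| > 50.
Then |2/u − (1/5)| < 2|u − 10|/50, which is < ε when |u − 10| < 25ε.
Take δ = min(5, 25ε). Then 0 < |u − 10| < δ gives both |u − 10| < 5 and |u − 10| < 25ε, so |2/u − (1/5)| < ε.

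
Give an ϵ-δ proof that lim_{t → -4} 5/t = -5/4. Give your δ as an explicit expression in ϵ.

δ = min(2, (8/5)ϵ)

Let ϵ > 0. We seek δ > 0 such that 0 < |t + 4| < δ implies |5/t + 5/4| < ϵ.
|5/t + 5/4| = 5·|-4 − t|/(4·|t|) = 5|t + 4|/(4|t|).
Require δ ≤ 2 so that |t| > 4 − 2 = 2, hence 4|t| > 8.
Then |5/t + 5/4| < 5|t + 4|/8, which is < ϵ when |t + 4| < (8/5)ϵ.
Take δ = min(2, (8/5)ϵ). Then 0 < |t + 4| < δ gives both |t + 4| < 2 and |t + 4| < (8/5)ϵ, so |5/t + 5/4| < ϵ.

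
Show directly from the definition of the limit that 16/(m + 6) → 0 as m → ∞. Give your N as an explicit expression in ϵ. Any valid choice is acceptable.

Let ϵ > 0. For m ≥ 1, |16/(m + 6) − 0| = 16/(m + 6) ≤ 16/m.
We need 16/m < ϵ, i.e. m > 16/ϵ.
Take N = 16/ϵ. If m > N then |16/(m + 6)| ≤ 16/m < ϵ.

N = 16/ϵ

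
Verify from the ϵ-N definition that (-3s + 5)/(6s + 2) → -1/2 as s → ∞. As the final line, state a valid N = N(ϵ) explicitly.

N = 1/ϵ

Fix ϵ > 0. We seek N > 0 such that s > N implies |(-3s + 5)/(6s + 2) + 1/2| < ϵ.
(-3s + 5)/(6s + 2) + 1/2 = (6(-3s + 5) − (-3)(6s + 2)) / (6(6s + 2)) = 36/(6(6s + 2)).
For s > 0 we have 6s + 2 > 6s, so |(-3s + 5)/(6s + 2) + 1/2| = 36/(6(6s + 2)) < 36/(6·6s) = 1/s.
Thus |(-3s + 5)/(6s + 2) + 1/2| < ϵ whenever s > 1/ϵ.
Take N = 1/ϵ. If s > N then |(-3s + 5)/(6s + 2) + 1/2| < 1/s < ϵ.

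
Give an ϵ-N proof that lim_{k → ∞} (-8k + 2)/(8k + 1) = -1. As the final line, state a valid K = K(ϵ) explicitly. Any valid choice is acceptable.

K = (3/8)/ϵ

Suppose ϵ > 0. For k ≥ 1, |(-8k + 2)/(8k + 1) + 1| = |24|/(8(8k + 1)) = 24/(8(8k + 1)).
Since 8k + 1 ≥ 8k for k ≥ 1, this is ≤ 24/(8·8k) = (3/8)/k.
So |(-8k + 2)/(8k + 1) + 1| < ϵ whenever k > (3/8)/ϵ.
Take K = (3/8)/ϵ. If k > K then |(-8k + 2)/(8k + 1) + 1| ≤ (3/8)/k < ϵ.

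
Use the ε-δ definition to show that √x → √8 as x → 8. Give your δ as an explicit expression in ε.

Let ε > 0. We want δ > 0 such that 0 < |x − 8| < δ implies |√x − √8| < ε.
Rationalise: √x − √8 = (x − 8)/(√x + √8), so |√x − √8| = |x − 8|/(√x + √8).
Restrict δ ≤ 8 so that |x − 8| < 8 forces x > 0, and then √x + √8 > √8.
Hence |√x − √8| < |x − 8|/√8, which is < ε once |x − 8| < √8·ε.
Take δ = min(8, √8·ε). If 0 < |x − 8| < δ then x > 0 and |√x − √8| < |x − 8|/√8 < ε.

δ = min(8, √8·ε)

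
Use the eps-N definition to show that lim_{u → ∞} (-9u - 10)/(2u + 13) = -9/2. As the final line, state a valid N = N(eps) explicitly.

Let eps > 0 be given. We seek N > 0 such that u > N implies |(-9u - 10)/(2u + 13) + 9/2| < eps.
(-9u - 10)/(2u + 13) + 9/2 = (2(-9u - 10) − (-9)(2u + 13)) / (2(2u + 13)) = 97/(2(2u + 13)).
For u > 0 we have 2u + 13 > 2u, so |(-9u - 10)/(2u + 13) + 9/2| = 97/(2(2u + 13)) < 97/(2·2u) = (97/4)/u.
Thus |(-9u - 10)/(2u + 13) + 9/2| < eps whenever u > (97/4)/eps.
Take N = (97/4)/eps. If u > N then |(-9u - 10)/(2u + 13) + 9/2| < (97/4)/u < eps.

N = (97/4)/eps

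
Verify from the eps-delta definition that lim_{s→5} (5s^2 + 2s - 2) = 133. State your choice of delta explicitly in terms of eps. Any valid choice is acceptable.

Fix eps > 0. We want delta > 0 such that 0 < |s − 5| < delta implies |(5s^2 + 2s - 2) − 133| < eps.
(5s^2 + 2s - 2) − 133 = 5s^2 + 2s - 135 = (s − 5)(5s + 27).
So |(5s^2 + 2s - 2) − 133| = |s − 5|·|5s + 27|.
Assume first that |s − 5| < 1, so |s| < 6. Then |5s + 27| ≤ 5·6 + 27 = 57.
Hence |(5s^2 + 2s - 2) − 133| ≤ 57|s − 5| < eps provided |s − 5| < eps/57.
Take delta = min(1, eps/57). Then 0 < |s − 5| < delta gives both |s − 5| < 1 and |s − 5| < eps/57, so |(5s^2 + 2s - 2) − 133| < eps.

delta = min(1, eps/57)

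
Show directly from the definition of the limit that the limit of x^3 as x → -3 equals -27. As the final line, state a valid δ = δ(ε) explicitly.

Let ε > 0 be given. We seek δ > 0 with 0 < |x + 3| < δ ⇒ |x^3 + 27| < ε.
Factor: x^3 + 27 = (x + 3)(x^2 - 3x + 9), so |x^3 + 27| = |x + 3|·|x^2 - 3x + 9|.
Impose δ ≤ 1 so that |x| < 4; then |x^2 - 3x + 9| ≤ 37.
Hence |x^3 + 27| ≤ 37|x + 3|, which is < ε once |x + 3| < ε/37.
Take δ = min(1, ε/37). If 0 < |x + 3| < δ then both bounds hold and |x^3 + 27| ≤ 37|x + 3| < 37·(ε/37) = ε.

δ = min(1, ε/37)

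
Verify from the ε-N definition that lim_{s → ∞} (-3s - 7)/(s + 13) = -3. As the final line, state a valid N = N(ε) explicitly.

N = 32/ε

Let ε > 0 be given. We seek N > 0 such that s > N implies |(-3s - 7)/(s + 13) + 3| < ε.
(-3s - 7)/(s + 13) + 3 = ((-3s - 7) − (-3)(s + 13)) / ((s + 13)) = 32/((s + 13)).
For s > 0 we have s + 13 > s, so |(-3s - 7)/(s + 13) + 3| = 32/((s + 13)) < 32/(s) = 32/s.
Thus |(-3s - 7)/(s + 13) + 3| < ε whenever s > 32/ε.
Take N = 32/ε. If s > N then |(-3s - 7)/(s + 13) + 3| < 32/s < ε.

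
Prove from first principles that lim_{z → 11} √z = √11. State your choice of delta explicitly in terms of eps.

Let eps > 0. We want delta > 0 such that 0 < |z − 11| < delta implies |√z − √11| < eps.
Rationalise: √z − √11 = (z − 11)/(√z + √11), so |√z − √11| = |z − 11|/(√z + √11).
Restrict delta ≤ 11 so that |z − 11| < 11 forces z > 0, and then √z + √11 > √11.
Hence |√z − √11| < |z − 11|/√11, which is < eps once |z − 11| < √11·eps.
Take delta = min(11, √11·eps). If 0 < |z − 11| < delta then z > 0 and |√z − √11| < |z − 11|/√11 < eps.

delta = min(11, √11·eps)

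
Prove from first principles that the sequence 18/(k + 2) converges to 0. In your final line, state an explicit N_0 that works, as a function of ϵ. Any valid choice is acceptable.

Let ϵ > 0 be given. For k ≥ 1, |18/(k + 2) − 0| = 18/(k + 2) ≤ 18/k.
We need 18/k < ϵ, i.e. k > 18/ϵ.
Take N_0 = 18/ϵ. If k > N_0 then |18/(k + 2)| ≤ 18/k < ϵ.

N_0 = 18/ϵ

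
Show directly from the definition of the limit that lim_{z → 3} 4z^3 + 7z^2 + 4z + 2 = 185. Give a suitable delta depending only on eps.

Suppose eps > 0. We want delta > 0 such that 0 < |z − 3| < delta implies |(4z^3 + 7z^2 + 4z + 2) − 185| < eps.
(4z^3 + 7z^2 + 4z + 2) − 185 = 4z^3 + 7z^2 + 4z - 183 = (z − 3)(4z^2 + 19z + 61).
So |(4z^3 + 7z^2 + 4z + 2) − 185| = |z − 3|·|4z^2 + 19z + 61|.
Require delta ≤ 1. Then |z − 3| < 1 gives |z| < 4, and by the triangle inequality |4z^2 + 19z + 61| ≤ 4·4^2 + 19·4 + 61 = 201.
Hence |(4z^3 + 7z^2 + 4z + 2) − 185| ≤ 201|z − 3| < eps provided |z − 3| < eps/201.
Choosing delta = min(1, eps/201) ensures both conditions, hence |(4z^3 + 7z^2 + 4z + 2) − 185| < eps.

delta = min(1, eps/201)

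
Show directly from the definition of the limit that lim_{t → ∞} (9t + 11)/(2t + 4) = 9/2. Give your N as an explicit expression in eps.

Let eps > 0. We seek N > 0 such that t > N implies |(9t + 11)/(2t + 4) − (9/2)| < eps.
(9t + 11)/(2t + 4) − (9/2) = (2(9t + 11) − 9(2t + 4)) / (2(2t + 4)) = -14/(2(2t + 4)).
For t > 0 we have 2t + 4 > 2t, so |(9t + 11)/(2t + 4) − (9/2)| = 14/(2(2t + 4)) < 14/(2·2t) = (7/2)/t.
Thus |(9t + 11)/(2t + 4) − (9/2)| < eps whenever t > (7/2)/eps.
Take N = (7/2)/eps. If t > N then |(9t + 11)/(2t + 4) − (9/2)| < (7/2)/t < eps.

N = (7/2)/eps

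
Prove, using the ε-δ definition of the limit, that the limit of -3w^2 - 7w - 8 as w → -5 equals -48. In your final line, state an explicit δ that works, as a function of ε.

Fix ε > 0. We want δ > 0 such that 0 < |w + 5| < δ implies |(-3w^2 - 7w - 8) + 48| < ε.
(-3w^2 - 7w - 8) + 48 = -3w^2 - 7w + 40 = (w + 5)(-3w + 8).
So |(-3w^2 - 7w - 8) + 48| = |w + 5|·|-3w + 8|.
Require δ ≤ 1. Then |w + 5| < 1 gives |w| < 6, and by the triangle inequality |-3w + 8| ≤ 3·6 + 8 = 26.
Hence |(-3w^2 - 7w - 8) + 48| ≤ 26|w + 5| < ε provided |w + 5| < ε/26.
Choosing δ = min(1, ε/26) ensures both conditions, hence |(-3w^2 - 7w - 8) + 48| < ε.

δ = min(1, ε/26)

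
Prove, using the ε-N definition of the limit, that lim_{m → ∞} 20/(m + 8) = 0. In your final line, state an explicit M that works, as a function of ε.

Let ε > 0 be given. For m ≥ 1, |20/(m + 8) − 0| = 20/(m + 8) ≤ 20/m.
We need 20/m < ε, i.e. m > 20/ε.
Take M = 20/ε. If m > M then |20/(m + 8)| ≤ 20/m < ε.

M = 20/ε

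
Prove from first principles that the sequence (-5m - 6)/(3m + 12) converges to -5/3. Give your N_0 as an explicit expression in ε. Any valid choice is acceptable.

N_0 = (14/3)/ε

Let ε > 0. For m ≥ 1, |(-5m - 6)/(3m + 12) + 5/3| = |42|/(3(3m + 12)) = 42/(3(3m + 12)).
Since 3m + 12 ≥ 3m for m ≥ 1, this is ≤ 42/(3·3m) = (14/3)/m.
So |(-5m - 6)/(3m + 12) + 5/3| < ε whenever m > (14/3)/ε.
Take N_0 = (14/3)/ε. If m > N_0 then |(-5m - 6)/(3m + 12) + 5/3| ≤ (14/3)/m < ε.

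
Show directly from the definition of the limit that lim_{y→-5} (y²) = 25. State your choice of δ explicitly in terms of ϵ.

Let ϵ > 0 be given. We seek δ > 0 with 0 < |y + 5| < δ ⇒ |y² − 25| < ϵ.
Factor: y² − 25 = (y + 5)(y - 5), so |y² − 25| = |y + 5|·|y - 5|.
Impose δ ≤ 1 so that |y| < 6; then |y - 5| ≤ 11.
Hence |y² − 25| ≤ 11|y + 5|, which is < ϵ once |y + 5| < ϵ/11.
Take δ = min(1, ϵ/11). If 0 < |y + 5| < δ then both bounds hold and |y² − 25| ≤ 11|y + 5| < 11·(ϵ/11) = ϵ.

δ = min(1, ϵ/11)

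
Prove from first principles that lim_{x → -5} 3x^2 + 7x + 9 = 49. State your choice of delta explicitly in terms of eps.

delta = min(1, eps/26)

Let eps > 0 be given. We want delta > 0 such that 0 < |x + 5| < delta implies |(3x^2 + 7x + 9) − 49| < eps.
(3x^2 + 7x + 9) − 49 = 3x^2 + 7x - 40 = (x + 5)(3x - 8).
So |(3x^2 + 7x + 9) − 49| = |x + 5|·|3x - 8|.
Assume first that |x + 5| < 1, so |x| < 6. Then |3x - 8| ≤ 3·6 + 8 = 26.
Hence |(3x^2 + 7x + 9) − 49| ≤ 26|x + 5| < eps provided |x + 5| < eps/26.
Take delta = min(1, eps/26). Then 0 < |x + 5| < delta gives both |x + 5| < 1 and |x + 5| < eps/26, so |(3x^2 + 7x + 9) − 49| < eps.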